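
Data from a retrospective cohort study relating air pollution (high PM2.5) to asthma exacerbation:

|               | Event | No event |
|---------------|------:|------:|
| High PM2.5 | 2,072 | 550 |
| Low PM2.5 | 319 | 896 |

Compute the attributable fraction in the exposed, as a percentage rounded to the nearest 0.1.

66.8

Cells: a = 2072, b = 550, c = 319, d = 896.
Risk in exposed = 2072/2622 = 0.79024; risk in unexposed = 319/1215 = 0.26255.
RR = 0.79024/0.26255 = 3.00983
AR% = (RR − 1)/RR × 100 = (3.00983 − 1)/3.00983 × 100 = 66.7756%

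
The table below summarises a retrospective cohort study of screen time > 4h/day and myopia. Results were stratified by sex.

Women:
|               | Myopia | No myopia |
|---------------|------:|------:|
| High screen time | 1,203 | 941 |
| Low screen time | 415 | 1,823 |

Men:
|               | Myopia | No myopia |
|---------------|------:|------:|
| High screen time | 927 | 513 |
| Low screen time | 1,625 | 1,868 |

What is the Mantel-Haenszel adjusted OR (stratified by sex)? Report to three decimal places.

OR_MH = Σ(aᵢdᵢ/nᵢ) / Σ(bᵢcᵢ/nᵢ), where nᵢ is the stratum total.
Stratum 1 (Women): n = 4382; a·d/n = 1203·1823/4382 = 500.4722; b·c/n = 941·415/4382 = 89.1180
Stratum 2 (Men): n = 4933; a·d/n = 927·1868/4933 = 351.0310; b·c/n = 513·1625/4933 = 168.9895
OR_MH = (500.4722 + 351.0310) / (89.1180 + 168.9895) = 851.5032 / 258.1074 = 3.29903

3.299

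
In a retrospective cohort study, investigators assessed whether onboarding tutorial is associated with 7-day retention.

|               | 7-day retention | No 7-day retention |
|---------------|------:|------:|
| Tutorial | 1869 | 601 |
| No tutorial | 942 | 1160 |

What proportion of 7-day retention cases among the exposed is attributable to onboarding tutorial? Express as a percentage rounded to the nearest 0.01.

40.77

Cells: a = 1869, b = 601, c = 942, d = 1160.
Risk in exposed = 1869/2470 = 0.75668; risk in unexposed = 942/2102 = 0.44814.
RR = 0.75668/0.44814 = 1.68847
AR% = (RR − 1)/RR × 100 = (1.68847 − 1)/1.68847 × 100 = 40.7749%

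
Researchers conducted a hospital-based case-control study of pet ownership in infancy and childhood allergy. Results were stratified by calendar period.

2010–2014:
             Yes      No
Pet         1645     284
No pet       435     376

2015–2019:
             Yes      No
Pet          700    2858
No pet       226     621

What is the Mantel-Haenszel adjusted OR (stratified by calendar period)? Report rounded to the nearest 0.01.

OR_MH = Σ(aᵢdᵢ/nᵢ) / Σ(bᵢcᵢ/nᵢ), where nᵢ is the stratum total.
Stratum 1 (2010–2014): n = 2740; a·d/n = 1645·376/2740 = 225.7372; b·c/n = 284·435/2740 = 45.0876
Stratum 2 (2015–2019): n = 4405; a·d/n = 700·621/4405 = 98.6833; b·c/n = 2858·226/4405 = 146.6306
OR_MH = (225.7372 + 98.6833) / (45.0876 + 146.6306) = 324.4205 / 191.7182 = 1.69217

1.69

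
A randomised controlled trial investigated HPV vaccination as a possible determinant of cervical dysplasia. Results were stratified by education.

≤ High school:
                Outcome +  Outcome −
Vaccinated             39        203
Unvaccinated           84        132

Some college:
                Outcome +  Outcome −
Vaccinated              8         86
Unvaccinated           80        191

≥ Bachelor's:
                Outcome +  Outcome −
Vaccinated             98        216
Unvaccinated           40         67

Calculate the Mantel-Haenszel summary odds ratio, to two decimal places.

OR_MH = Σ(aᵢdᵢ/nᵢ) / Σ(bᵢcᵢ/nᵢ), where nᵢ is the stratum total.
Stratum 1 (≤ High school): n = 458; a·d/n = 39·132/458 = 11.2402; b·c/n = 203·84/458 = 37.2314
Stratum 2 (Some college): n = 365; a·d/n = 8·191/365 = 4.1863; b·c/n = 86·80/365 = 18.8493
Stratum 3 (≥ Bachelor's): n = 421; a·d/n = 98·67/421 = 15.5962; b·c/n = 216·40/421 = 20.5226
OR_MH = (11.2402 + 4.1863 + 15.5962) / (37.2314 + 18.8493 + 20.5226) = 31.0227 / 76.6033 = 0.40498

0.40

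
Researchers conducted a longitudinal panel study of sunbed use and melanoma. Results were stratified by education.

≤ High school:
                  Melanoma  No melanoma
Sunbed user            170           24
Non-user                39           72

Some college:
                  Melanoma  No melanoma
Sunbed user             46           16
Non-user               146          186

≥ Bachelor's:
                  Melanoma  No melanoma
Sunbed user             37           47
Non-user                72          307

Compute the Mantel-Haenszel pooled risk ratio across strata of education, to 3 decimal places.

RR_MH = Σ(aᵢ·n₀ᵢ/nᵢ) / Σ(cᵢ·n₁ᵢ/nᵢ), with n₁ᵢ = aᵢ+bᵢ (exposed), n₀ᵢ = cᵢ+dᵢ (unexposed), nᵢ = n₁ᵢ+n₀ᵢ.
Stratum 1 (≤ High school): n₁ = 194, n₀ = 111, n = 305; a·n₀/n = 170·111/305 = 61.8689; c·n₁/n = 39·194/305 = 24.8066
Stratum 2 (Some college): n₁ = 62, n₀ = 332, n = 394; a·n₀/n = 46·332/394 = 38.7614; c·n₁/n = 146·62/394 = 22.9746
Stratum 3 (≥ Bachelor's): n₁ = 84, n₀ = 379, n = 463; a·n₀/n = 37·379/463 = 30.2873; c·n₁/n = 72·84/463 = 13.0626
RR_MH = (61.8689 + 38.7614 + 30.2873) / (24.8066 + 22.9746 + 13.0626) = 130.9175 / 60.8438 = 2.15170

2.152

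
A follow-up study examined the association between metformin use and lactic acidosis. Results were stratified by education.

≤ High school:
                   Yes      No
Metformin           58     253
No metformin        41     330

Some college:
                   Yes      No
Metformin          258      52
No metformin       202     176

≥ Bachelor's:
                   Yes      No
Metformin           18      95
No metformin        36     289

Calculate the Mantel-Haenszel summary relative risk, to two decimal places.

1.57

RR_MH = Σ(aᵢ·n₀ᵢ/nᵢ) / Σ(cᵢ·n₁ᵢ/nᵢ), with n₁ᵢ = aᵢ+bᵢ (exposed), n₀ᵢ = cᵢ+dᵢ (unexposed), nᵢ = n₁ᵢ+n₀ᵢ.
Stratum 1 (≤ High school): n₁ = 311, n₀ = 371, n = 682; a·n₀/n = 58·371/682 = 31.5513; c·n₁/n = 41·311/682 = 18.6965
Stratum 2 (Some college): n₁ = 310, n₀ = 378, n = 688; a·n₀/n = 258·378/688 = 141.7500; c·n₁/n = 202·310/688 = 91.0174
Stratum 3 (≥ Bachelor's): n₁ = 113, n₀ = 325, n = 438; a·n₀/n = 18·325/438 = 13.3562; c·n₁/n = 36·113/438 = 9.2877
RR_MH = (31.5513 + 141.7500 + 13.3562) / (18.6965 + 91.0174 + 9.2877) = 186.6575 / 119.0016 = 1.56853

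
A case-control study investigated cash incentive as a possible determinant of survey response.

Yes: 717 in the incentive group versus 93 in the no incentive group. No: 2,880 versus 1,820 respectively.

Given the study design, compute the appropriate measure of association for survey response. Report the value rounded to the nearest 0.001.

From the description: a = 717, b = 2880, c = 93, d = 1820.
This is a case-control study: participants were sampled on outcome status, so risks in the source population cannot be estimated directly — relative risk is not valid here. The odds ratio is the appropriate measure.
OR = (a·d)/(b·c) = (717 × 1820) / (2880 × 93) = 1304940 / 267840 = 4.87209

4.872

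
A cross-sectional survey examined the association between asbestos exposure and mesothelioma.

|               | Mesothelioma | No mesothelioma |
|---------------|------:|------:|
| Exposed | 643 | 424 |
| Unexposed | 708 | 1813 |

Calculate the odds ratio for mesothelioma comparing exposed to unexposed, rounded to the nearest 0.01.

Cells: a = 643, b = 424, c = 708, d = 1813.
OR = (a·d)/(b·c) = (643 × 1813) / (424 × 708) = 1165759 / 300192 = 3.88338
The odds of mesothelioma are about 3.88 times as high in the exposed group.

3.88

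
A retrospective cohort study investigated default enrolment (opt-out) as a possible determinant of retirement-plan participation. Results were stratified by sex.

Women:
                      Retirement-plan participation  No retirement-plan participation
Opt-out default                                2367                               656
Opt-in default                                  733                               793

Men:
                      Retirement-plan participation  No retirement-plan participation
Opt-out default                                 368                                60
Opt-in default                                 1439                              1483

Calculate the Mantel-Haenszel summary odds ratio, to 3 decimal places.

OR_MH = Σ(aᵢdᵢ/nᵢ) / Σ(bᵢcᵢ/nᵢ), where nᵢ is the stratum total.
Stratum 1 (Women): n = 4549; a·d/n = 2367·793/4549 = 412.6250; b·c/n = 656·733/4549 = 105.7041
Stratum 2 (Men): n = 3350; a·d/n = 368·1483/3350 = 162.9087; b·c/n = 60·1439/3350 = 25.7731
OR_MH = (412.6250 + 162.9087) / (105.7041 + 25.7731) = 575.5336 / 131.4772 = 4.37744

4.377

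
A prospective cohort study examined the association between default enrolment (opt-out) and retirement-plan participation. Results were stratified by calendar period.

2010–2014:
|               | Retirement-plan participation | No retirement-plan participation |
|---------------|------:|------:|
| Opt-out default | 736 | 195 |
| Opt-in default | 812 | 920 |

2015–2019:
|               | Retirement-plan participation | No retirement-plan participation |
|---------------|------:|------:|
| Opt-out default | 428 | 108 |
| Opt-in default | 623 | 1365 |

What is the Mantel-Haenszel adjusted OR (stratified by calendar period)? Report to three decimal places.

OR_MH = Σ(aᵢdᵢ/nᵢ) / Σ(bᵢcᵢ/nᵢ), where nᵢ is the stratum total.
Stratum 1 (2010–2014): n = 2663; a·d/n = 736·920/2663 = 254.2696; b·c/n = 195·812/2663 = 59.4593
Stratum 2 (2015–2019): n = 2524; a·d/n = 428·1365/2524 = 231.4659; b·c/n = 108·623/2524 = 26.6577
OR_MH = (254.2696 + 231.4659) / (59.4593 + 26.6577) = 485.7355 / 86.1169 = 5.64042

5.640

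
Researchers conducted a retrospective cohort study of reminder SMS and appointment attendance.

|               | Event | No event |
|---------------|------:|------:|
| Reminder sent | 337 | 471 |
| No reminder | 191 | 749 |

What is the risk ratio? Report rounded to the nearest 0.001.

2.053

Cells: a = 337, b = 471, c = 191, d = 749.
Risk in exposed = 337/808 = 0.41708; risk in unexposed = 191/940 = 0.20319.
RR = 0.41708 / 0.20319 = 2.05264
The risk among the exposed is 2.05 times that among the unexposed.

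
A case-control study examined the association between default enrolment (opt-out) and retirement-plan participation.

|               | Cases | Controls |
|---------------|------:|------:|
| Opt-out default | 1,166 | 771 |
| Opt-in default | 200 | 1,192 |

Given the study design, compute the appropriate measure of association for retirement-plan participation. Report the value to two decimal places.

9.01

Cells: a = 1166, b = 771, c = 200, d = 1192.
This is a case-control study: participants were sampled on outcome status, so risks in the source population cannot be estimated directly — relative risk is not valid here. The odds ratio is the appropriate measure.
OR = (a·d)/(b·c) = (1166 × 1192) / (771 × 200) = 1389872 / 154200 = 9.01344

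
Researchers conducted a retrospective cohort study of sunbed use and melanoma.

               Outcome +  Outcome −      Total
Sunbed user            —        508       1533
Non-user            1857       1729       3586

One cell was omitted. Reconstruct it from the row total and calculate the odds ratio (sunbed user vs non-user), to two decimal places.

The missing cell is in the exposed row: 1533 − 508 = 1025.
So a = 1025, b = 508, c = 1857, d = 1729.
OR = (a·d)/(b·c) = (1025 × 1729) / (508 × 1857) = 1772225 / 943356 = 1.87864

1.88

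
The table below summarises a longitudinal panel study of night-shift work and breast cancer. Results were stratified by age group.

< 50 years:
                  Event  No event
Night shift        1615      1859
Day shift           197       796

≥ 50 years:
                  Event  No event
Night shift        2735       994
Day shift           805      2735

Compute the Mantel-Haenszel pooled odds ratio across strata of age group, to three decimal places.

OR_MH = Σ(aᵢdᵢ/nᵢ) / Σ(bᵢcᵢ/nᵢ), where nᵢ is the stratum total.
Stratum 1 (< 50 years): n = 4467; a·d/n = 1615·796/4467 = 287.7860; b·c/n = 1859·197/4467 = 81.9841
Stratum 2 (≥ 50 years): n = 7269; a·d/n = 2735·2735/7269 = 1029.0583; b·c/n = 994·805/7269 = 110.0798
OR_MH = (287.7860 + 1029.0583) / (81.9841 + 110.0798) = 1316.8443 / 192.0639 = 6.85628

6.856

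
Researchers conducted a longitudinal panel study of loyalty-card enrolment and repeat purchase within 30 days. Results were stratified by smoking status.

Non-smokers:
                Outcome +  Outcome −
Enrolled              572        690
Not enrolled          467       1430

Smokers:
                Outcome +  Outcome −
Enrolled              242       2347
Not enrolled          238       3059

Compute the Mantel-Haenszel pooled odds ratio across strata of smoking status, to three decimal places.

OR_MH = Σ(aᵢdᵢ/nᵢ) / Σ(bᵢcᵢ/nᵢ), where nᵢ is the stratum total.
Stratum 1 (Non-smokers): n = 3159; a·d/n = 572·1430/3159 = 258.9300; b·c/n = 690·467/3159 = 102.0038
Stratum 2 (Smokers): n = 5886; a·d/n = 242·3059/5886 = 125.7693; b·c/n = 2347·238/5886 = 94.9008
OR_MH = (258.9300 + 125.7693) / (102.0038 + 94.9008) = 384.6993 / 196.9046 = 1.95373

1.954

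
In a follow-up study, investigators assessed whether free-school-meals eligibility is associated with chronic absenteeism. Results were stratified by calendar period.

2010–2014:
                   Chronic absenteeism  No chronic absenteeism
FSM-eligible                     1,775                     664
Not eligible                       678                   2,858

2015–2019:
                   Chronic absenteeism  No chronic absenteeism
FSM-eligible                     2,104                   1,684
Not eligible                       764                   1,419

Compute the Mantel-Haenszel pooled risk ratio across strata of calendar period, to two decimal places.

RR_MH = Σ(aᵢ·n₀ᵢ/nᵢ) / Σ(cᵢ·n₁ᵢ/nᵢ), with n₁ᵢ = aᵢ+bᵢ (exposed), n₀ᵢ = cᵢ+dᵢ (unexposed), nᵢ = n₁ᵢ+n₀ᵢ.
Stratum 1 (2010–2014): n₁ = 2439, n₀ = 3536, n = 5975; a·n₀/n = 1775·3536/5975 = 1050.4435; c·n₁/n = 678·2439/5975 = 276.7602
Stratum 2 (2015–2019): n₁ = 3788, n₀ = 2183, n = 5971; a·n₀/n = 2104·2183/5971 = 769.2232; c·n₁/n = 764·3788/5971 = 484.6813
RR_MH = (1050.4435 + 769.2232) / (276.7602 + 484.6813) = 1819.6668 / 761.4415 = 2.38977

2.39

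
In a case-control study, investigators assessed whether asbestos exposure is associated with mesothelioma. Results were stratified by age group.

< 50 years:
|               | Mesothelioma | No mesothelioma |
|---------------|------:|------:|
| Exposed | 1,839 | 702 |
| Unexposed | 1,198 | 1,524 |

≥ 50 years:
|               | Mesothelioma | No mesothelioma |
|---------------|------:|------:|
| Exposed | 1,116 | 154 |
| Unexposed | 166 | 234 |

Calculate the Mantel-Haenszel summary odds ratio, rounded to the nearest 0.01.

3.93

OR_MH = Σ(aᵢdᵢ/nᵢ) / Σ(bᵢcᵢ/nᵢ), where nᵢ is the stratum total.
Stratum 1 (< 50 years): n = 5263; a·d/n = 1839·1524/5263 = 532.5168; b·c/n = 702·1198/5263 = 159.7940
Stratum 2 (≥ 50 years): n = 1670; a·d/n = 1116·234/1670 = 156.3737; b·c/n = 154·166/1670 = 15.3078
OR_MH = (532.5168 + 156.3737) / (159.7940 + 15.3078) = 688.8905 / 175.1018 = 3.93423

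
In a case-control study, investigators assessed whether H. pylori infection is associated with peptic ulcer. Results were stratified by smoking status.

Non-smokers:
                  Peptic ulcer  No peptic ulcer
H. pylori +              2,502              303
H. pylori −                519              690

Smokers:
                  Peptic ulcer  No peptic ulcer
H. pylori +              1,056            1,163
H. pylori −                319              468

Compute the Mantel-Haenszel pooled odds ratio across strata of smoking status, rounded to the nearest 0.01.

OR_MH = Σ(aᵢdᵢ/nᵢ) / Σ(bᵢcᵢ/nᵢ), where nᵢ is the stratum total.
Stratum 1 (Non-smokers): n = 4014; a·d/n = 2502·690/4014 = 430.0897; b·c/n = 303·519/4014 = 39.1771
Stratum 2 (Smokers): n = 3006; a·d/n = 1056·468/3006 = 164.4072; b·c/n = 1163·319/3006 = 123.4188
OR_MH = (430.0897 + 164.4072) / (39.1771 + 123.4188) = 594.4969 / 162.5960 = 3.65628

3.66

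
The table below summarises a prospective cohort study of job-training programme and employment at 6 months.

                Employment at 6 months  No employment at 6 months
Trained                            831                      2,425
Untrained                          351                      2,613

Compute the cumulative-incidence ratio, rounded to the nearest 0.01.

2.16

Cells: a = 831, b = 2425, c = 351, d = 2613.
Risk in exposed = 831/3256 = 0.25522; risk in unexposed = 351/2964 = 0.11842.
RR = 0.25522 / 0.11842 = 2.15520
The risk among the exposed is 2.16 times that among the unexposed.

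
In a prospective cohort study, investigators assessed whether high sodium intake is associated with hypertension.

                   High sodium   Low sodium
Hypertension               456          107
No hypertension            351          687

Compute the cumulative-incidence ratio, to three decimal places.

4.193

Reading the table with exposure as columns: a = 456 (High sodium, case), b = 351 (High sodium, non-case), c = 107 (Low sodium, case), d = 687.
Risk in exposed = 456/807 = 0.56506; risk in unexposed = 107/794 = 0.13476.
RR = 0.56506 / 0.13476 = 4.19303
The risk among the exposed is 4.19 times that among the unexposed.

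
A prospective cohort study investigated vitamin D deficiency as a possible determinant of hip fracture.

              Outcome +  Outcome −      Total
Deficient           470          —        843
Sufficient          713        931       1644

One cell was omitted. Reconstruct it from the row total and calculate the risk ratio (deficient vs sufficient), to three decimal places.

1.286

The missing cell is in the exposed row: 843 − 470 = 373.
So a = 470, b = 373, c = 713, d = 931.
RR = [a/(a+b)] / [c/(c+d)] = (470/843) / (713/1644) = 0.55753/0.43370 = 1.28553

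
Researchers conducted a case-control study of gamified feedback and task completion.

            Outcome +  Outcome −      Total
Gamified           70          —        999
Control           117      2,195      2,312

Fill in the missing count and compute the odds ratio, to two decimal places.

The missing cell is in the exposed row: 999 − 70 = 929.
So a = 70, b = 929, c = 117, d = 2195.
OR = (a·d)/(b·c) = (70 × 2195) / (929 × 117) = 153650 / 108693 = 1.41361

1.41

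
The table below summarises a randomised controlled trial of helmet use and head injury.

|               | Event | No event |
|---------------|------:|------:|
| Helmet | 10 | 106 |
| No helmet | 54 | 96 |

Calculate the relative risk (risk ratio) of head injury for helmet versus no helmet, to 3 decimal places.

0.239

Cells: a = 10, b = 106, c = 54, d = 96.
Risk in exposed = 10/116 = 0.08621; risk in unexposed = 54/150 = 0.36000.
RR = 0.08621 / 0.36000 = 0.23946
The risk is 76% lower among the exposed than among the unexposed.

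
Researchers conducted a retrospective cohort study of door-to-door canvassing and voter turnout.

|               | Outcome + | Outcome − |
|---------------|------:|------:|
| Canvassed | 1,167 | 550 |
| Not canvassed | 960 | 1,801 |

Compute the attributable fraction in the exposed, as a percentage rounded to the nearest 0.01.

Cells: a = 1167, b = 550, c = 960, d = 1801.
Risk in exposed = 1167/1717 = 0.67967; risk in unexposed = 960/2761 = 0.34770.
RR = 0.67967/0.34770 = 1.95477
AR% = (RR − 1)/RR × 100 = (1.95477 − 1)/1.95477 × 100 = 48.8431%

48.84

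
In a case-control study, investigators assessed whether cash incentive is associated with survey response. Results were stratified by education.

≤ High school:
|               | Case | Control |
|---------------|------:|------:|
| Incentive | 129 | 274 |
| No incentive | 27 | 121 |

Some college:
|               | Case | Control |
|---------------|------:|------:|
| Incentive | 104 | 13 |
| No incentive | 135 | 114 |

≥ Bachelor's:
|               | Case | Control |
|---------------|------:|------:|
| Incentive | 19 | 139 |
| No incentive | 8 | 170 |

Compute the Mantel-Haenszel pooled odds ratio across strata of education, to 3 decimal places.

OR_MH = Σ(aᵢdᵢ/nᵢ) / Σ(bᵢcᵢ/nᵢ), where nᵢ is the stratum total.
Stratum 1 (≤ High school): n = 551; a·d/n = 129·121/551 = 28.3285; b·c/n = 274·27/551 = 13.4265
Stratum 2 (Some college): n = 366; a·d/n = 104·114/366 = 32.3934; b·c/n = 13·135/366 = 4.7951
Stratum 3 (≥ Bachelor's): n = 336; a·d/n = 19·170/336 = 9.6131; b·c/n = 139·8/336 = 3.3095
OR_MH = (28.3285 + 32.3934 + 9.6131) / (13.4265 + 4.7951 + 3.3095) = 70.3350 / 21.5311 = 3.26667

3.267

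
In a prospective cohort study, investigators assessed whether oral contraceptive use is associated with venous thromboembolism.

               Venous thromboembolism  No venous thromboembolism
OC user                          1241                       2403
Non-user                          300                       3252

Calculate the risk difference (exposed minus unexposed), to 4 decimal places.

Cells: a = 1241, b = 2403, c = 300, d = 3252.
Risk in exposed = 1241/3644 = 0.340560; risk in unexposed = 300/3552 = 0.084459.
Risk difference = 0.340560 − 0.084459 = 0.256100

0.2561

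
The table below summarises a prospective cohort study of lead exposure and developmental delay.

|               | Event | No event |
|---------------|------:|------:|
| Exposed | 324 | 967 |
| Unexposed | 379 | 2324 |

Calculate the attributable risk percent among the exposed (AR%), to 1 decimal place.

44.1

Cells: a = 324, b = 967, c = 379, d = 2324.
Risk in exposed = 324/1291 = 0.25097; risk in unexposed = 379/2703 = 0.14021.
RR = 0.25097/0.14021 = 1.78989
AR% = (RR − 1)/RR × 100 = (1.78989 − 1)/1.78989 × 100 = 44.1305%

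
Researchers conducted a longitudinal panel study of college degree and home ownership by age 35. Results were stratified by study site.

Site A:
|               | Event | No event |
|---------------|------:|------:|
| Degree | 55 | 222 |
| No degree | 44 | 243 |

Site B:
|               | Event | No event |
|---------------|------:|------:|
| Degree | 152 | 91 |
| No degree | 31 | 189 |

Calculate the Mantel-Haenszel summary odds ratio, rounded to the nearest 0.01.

OR_MH = Σ(aᵢdᵢ/nᵢ) / Σ(bᵢcᵢ/nᵢ), where nᵢ is the stratum total.
Stratum 1 (Site A): n = 564; a·d/n = 55·243/564 = 23.6968; b·c/n = 222·44/564 = 17.3191
Stratum 2 (Site B): n = 463; a·d/n = 152·189/463 = 62.0475; b·c/n = 91·31/463 = 6.0929
OR_MH = (23.6968 + 62.0475) / (17.3191 + 6.0929) = 85.7443 / 23.4120 = 3.66241

3.66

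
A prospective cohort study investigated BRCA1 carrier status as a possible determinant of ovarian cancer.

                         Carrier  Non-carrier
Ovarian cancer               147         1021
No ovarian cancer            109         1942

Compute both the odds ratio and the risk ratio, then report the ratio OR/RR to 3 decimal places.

Reading the table with exposure as columns: a = 147 (Carrier, case), b = 109 (Carrier, non-case), c = 1021 (Non-carrier, case), d = 1942.
OR = (147·1942)/(109·1021) = 285474/111289 = 2.56516
Risk in exposed = 147/256 = 0.57422; risk in unexposed = 1021/2963 = 0.34458; RR = 1.66642
OR/RR = 2.56516 / 1.66642 = 1.53933
The outcome is not rare, so the OR lies further from 1 than the RR.

1.539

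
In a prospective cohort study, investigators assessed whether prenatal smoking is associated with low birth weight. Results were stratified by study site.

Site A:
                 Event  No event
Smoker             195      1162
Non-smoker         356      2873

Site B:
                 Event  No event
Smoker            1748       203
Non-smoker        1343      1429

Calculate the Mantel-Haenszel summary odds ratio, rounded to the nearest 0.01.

OR_MH = Σ(aᵢdᵢ/nᵢ) / Σ(bᵢcᵢ/nᵢ), where nᵢ is the stratum total.
Stratum 1 (Site A): n = 4586; a·d/n = 195·2873/4586 = 122.1620; b·c/n = 1162·356/4586 = 90.2032
Stratum 2 (Site B): n = 4723; a·d/n = 1748·1429/4723 = 528.8783; b·c/n = 203·1343/4723 = 57.7237
OR_MH = (122.1620 + 528.8783) / (90.2032 + 57.7237) = 651.0403 / 147.9269 = 4.40109

4.40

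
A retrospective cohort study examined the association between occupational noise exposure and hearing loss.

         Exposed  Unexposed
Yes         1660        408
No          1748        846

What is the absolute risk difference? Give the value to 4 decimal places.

0.1617

Reading the table with exposure as columns: a = 1660 (Exposed, case), b = 1748 (Exposed, non-case), c = 408 (Unexposed, case), d = 846.
Risk in exposed = 1660/3408 = 0.487089; risk in unexposed = 408/1254 = 0.325359.
Risk difference = 0.487089 − 0.325359 = 0.161730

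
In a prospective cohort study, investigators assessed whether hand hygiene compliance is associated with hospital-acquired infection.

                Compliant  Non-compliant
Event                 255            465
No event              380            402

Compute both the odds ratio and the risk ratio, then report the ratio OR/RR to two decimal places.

Reading the table with exposure as columns: a = 255 (Compliant, case), b = 380 (Compliant, non-case), c = 465 (Non-compliant, case), d = 402.
OR = (255·402)/(380·465) = 102510/176700 = 0.58014
Risk in exposed = 255/635 = 0.40157; risk in unexposed = 465/867 = 0.53633; RR = 0.74874
OR/RR = 0.58014 / 0.74874 = 0.77481
The outcome is not rare, so the OR lies further from 1 than the RR.

0.77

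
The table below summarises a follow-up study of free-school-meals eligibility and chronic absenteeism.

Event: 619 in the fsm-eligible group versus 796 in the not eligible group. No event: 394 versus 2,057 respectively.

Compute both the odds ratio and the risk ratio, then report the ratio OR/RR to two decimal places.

From the description: a = 619, b = 394, c = 796, d = 2057.
OR = (619·2057)/(394·796) = 1273283/313624 = 4.05990
Risk in exposed = 619/1013 = 0.61106; risk in unexposed = 796/2853 = 0.27900; RR = 2.19013
OR/RR = 4.05990 / 2.19013 = 1.85373
The outcome is not rare, so the OR lies further from 1 than the RR.

1.85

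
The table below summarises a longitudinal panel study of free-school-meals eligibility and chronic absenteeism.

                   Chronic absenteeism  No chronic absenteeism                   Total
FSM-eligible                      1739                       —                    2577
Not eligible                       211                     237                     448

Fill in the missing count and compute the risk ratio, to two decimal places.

The missing cell is in the exposed row: 2577 − 1739 = 838.
So a = 1739, b = 838, c = 211, d = 237.
RR = [a/(a+b)] / [c/(c+d)] = (1739/2577) / (211/448) = 0.67482/0.47098 = 1.43278

1.43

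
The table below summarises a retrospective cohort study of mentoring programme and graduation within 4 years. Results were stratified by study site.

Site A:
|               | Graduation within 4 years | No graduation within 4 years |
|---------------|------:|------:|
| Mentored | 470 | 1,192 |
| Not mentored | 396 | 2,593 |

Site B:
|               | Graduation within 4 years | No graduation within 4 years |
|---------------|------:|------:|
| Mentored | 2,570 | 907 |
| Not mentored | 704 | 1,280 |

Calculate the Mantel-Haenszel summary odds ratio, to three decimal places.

OR_MH = Σ(aᵢdᵢ/nᵢ) / Σ(bᵢcᵢ/nᵢ), where nᵢ is the stratum total.
Stratum 1 (Site A): n = 4651; a·d/n = 470·2593/4651 = 262.0318; b·c/n = 1192·396/4651 = 101.4904
Stratum 2 (Site B): n = 5461; a·d/n = 2570·1280/5461 = 602.3805; b·c/n = 907·704/5461 = 116.9251
OR_MH = (262.0318 + 602.3805) / (101.4904 + 116.9251) = 864.4123 / 218.4155 = 3.95765

3.958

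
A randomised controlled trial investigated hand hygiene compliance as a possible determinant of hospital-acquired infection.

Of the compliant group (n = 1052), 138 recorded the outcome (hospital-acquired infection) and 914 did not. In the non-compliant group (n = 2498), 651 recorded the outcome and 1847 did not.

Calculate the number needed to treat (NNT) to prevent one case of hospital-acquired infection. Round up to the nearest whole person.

8

Risk in treated group = 138/1052 = 0.13118; risk in control = 651/2498 = 0.26061.
Absolute risk reduction = 0.26061 − 0.13118 = 0.12943
NNT = 1 / ARR = 1 / 0.12943 = 7.726 → round up → 8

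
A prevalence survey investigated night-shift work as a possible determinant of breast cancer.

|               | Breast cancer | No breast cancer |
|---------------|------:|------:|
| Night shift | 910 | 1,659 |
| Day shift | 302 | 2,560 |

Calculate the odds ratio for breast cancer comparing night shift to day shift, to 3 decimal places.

4.650

Cells: a = 910, b = 1659, c = 302, d = 2560.
OR = (a·d)/(b·c) = (910 × 2560) / (1659 × 302) = 2329600 / 501018 = 4.64973
The odds of breast cancer are about 4.65 times as high in the night shift group.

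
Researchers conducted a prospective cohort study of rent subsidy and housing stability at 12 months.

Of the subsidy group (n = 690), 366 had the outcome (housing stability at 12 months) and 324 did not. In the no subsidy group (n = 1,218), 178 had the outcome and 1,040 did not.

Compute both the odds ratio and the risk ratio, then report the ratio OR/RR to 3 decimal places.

From the description: a = 366, b = 324, c = 178, d = 1040.
OR = (366·1040)/(324·178) = 380640/57672 = 6.60008
Risk in exposed = 366/690 = 0.53043; risk in unexposed = 178/1218 = 0.14614; RR = 3.62960
OR/RR = 6.60008 / 3.62960 = 1.81840
The outcome is not rare, so the OR lies further from 1 than the RR.

1.818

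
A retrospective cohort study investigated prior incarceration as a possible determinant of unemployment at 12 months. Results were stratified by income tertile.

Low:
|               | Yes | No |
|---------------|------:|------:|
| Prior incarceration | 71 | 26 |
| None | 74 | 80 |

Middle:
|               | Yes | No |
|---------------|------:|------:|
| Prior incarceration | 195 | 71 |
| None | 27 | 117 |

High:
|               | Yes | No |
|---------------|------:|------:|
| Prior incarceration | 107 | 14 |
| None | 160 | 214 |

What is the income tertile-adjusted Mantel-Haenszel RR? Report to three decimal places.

2.263

RR_MH = Σ(aᵢ·n₀ᵢ/nᵢ) / Σ(cᵢ·n₁ᵢ/nᵢ), with n₁ᵢ = aᵢ+bᵢ (exposed), n₀ᵢ = cᵢ+dᵢ (unexposed), nᵢ = n₁ᵢ+n₀ᵢ.
Stratum 1 (Low): n₁ = 97, n₀ = 154, n = 251; a·n₀/n = 71·154/251 = 43.5618; c·n₁/n = 74·97/251 = 28.5976
Stratum 2 (Middle): n₁ = 266, n₀ = 144, n = 410; a·n₀/n = 195·144/410 = 68.4878; c·n₁/n = 27·266/410 = 17.5171
Stratum 3 (High): n₁ = 121, n₀ = 374, n = 495; a·n₀/n = 107·374/495 = 80.8444; c·n₁/n = 160·121/495 = 39.1111
RR_MH = (43.5618 + 68.4878 + 80.8444) / (28.5976 + 17.5171 + 39.1111) = 192.8940 / 85.2258 = 2.26333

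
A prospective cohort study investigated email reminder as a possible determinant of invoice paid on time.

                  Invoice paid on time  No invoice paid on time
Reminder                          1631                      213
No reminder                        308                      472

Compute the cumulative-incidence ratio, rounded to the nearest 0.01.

2.24

Cells: a = 1631, b = 213, c = 308, d = 472.
Risk in exposed = 1631/1844 = 0.88449; risk in unexposed = 308/780 = 0.39487.
RR = 0.88449 / 0.39487 = 2.23994
The risk among the exposed is 2.24 times that among the unexposed.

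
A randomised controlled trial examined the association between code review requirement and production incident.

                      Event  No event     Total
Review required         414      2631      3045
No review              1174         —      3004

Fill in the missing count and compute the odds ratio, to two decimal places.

0.25

The missing cell is in the unexposed row: 3004 − 1174 = 1830.
So a = 414, b = 2631, c = 1174, d = 1830.
OR = (a·d)/(b·c) = (414 × 1830) / (2631 × 1174) = 757620 / 3088794 = 0.24528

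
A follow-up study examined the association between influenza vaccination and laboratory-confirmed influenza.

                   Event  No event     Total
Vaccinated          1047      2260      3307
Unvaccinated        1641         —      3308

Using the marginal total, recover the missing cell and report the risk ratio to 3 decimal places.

0.638

The missing cell is in the unexposed row: 3308 − 1641 = 1667.
So a = 1047, b = 2260, c = 1641, d = 1667.
RR = [a/(a+b)] / [c/(c+d)] = (1047/3307) / (1641/3308) = 0.31660/0.49607 = 0.63822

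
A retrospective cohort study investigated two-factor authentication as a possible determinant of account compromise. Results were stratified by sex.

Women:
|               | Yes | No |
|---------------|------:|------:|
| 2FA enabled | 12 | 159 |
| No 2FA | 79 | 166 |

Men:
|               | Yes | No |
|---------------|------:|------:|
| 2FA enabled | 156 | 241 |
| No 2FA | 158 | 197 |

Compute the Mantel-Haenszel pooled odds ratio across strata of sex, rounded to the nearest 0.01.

OR_MH = Σ(aᵢdᵢ/nᵢ) / Σ(bᵢcᵢ/nᵢ), where nᵢ is the stratum total.
Stratum 1 (Women): n = 416; a·d/n = 12·166/416 = 4.7885; b·c/n = 159·79/416 = 30.1947
Stratum 2 (Men): n = 752; a·d/n = 156·197/752 = 40.8670; b·c/n = 241·158/752 = 50.6356
OR_MH = (4.7885 + 40.8670) / (30.1947 + 50.6356) = 45.6555 / 80.8303 = 0.56483

0.56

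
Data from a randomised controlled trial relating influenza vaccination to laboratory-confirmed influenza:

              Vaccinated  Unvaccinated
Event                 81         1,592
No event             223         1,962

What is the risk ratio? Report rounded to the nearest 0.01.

0.59

Reading the table with exposure as columns: a = 81 (Vaccinated, case), b = 223 (Vaccinated, non-case), c = 1592 (Unvaccinated, case), d = 1962.
Risk in exposed = 81/304 = 0.26645; risk in unexposed = 1592/3554 = 0.44795.
RR = 0.26645 / 0.44795 = 0.59482
The risk is 41% lower among the exposed than among the unexposed.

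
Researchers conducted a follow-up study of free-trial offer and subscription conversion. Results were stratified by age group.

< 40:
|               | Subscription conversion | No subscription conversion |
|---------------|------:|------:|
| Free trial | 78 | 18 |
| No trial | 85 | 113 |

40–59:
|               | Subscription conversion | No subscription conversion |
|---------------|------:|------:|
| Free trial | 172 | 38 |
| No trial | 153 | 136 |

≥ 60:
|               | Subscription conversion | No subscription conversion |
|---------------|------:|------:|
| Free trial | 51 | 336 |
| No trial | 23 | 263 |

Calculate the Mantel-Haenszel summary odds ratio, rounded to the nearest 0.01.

OR_MH = Σ(aᵢdᵢ/nᵢ) / Σ(bᵢcᵢ/nᵢ), where nᵢ is the stratum total.
Stratum 1 (< 40): n = 294; a·d/n = 78·113/294 = 29.9796; b·c/n = 18·85/294 = 5.2041
Stratum 2 (40–59): n = 499; a·d/n = 172·136/499 = 46.8778; b·c/n = 38·153/499 = 11.6513
Stratum 3 (≥ 60): n = 673; a·d/n = 51·263/673 = 19.9302; b·c/n = 336·23/673 = 11.4829
OR_MH = (29.9796 + 46.8778 + 19.9302) / (5.2041 + 11.6513 + 11.4829) = 96.7875 / 28.3383 = 3.41543

3.42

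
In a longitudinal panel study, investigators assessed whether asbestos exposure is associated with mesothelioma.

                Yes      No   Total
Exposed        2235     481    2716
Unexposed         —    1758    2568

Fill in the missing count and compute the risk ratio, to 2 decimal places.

2.61

The missing cell is in the unexposed row: 2568 − 1758 = 810.
So a = 2235, b = 481, c = 810, d = 1758.
RR = [a/(a+b)] / [c/(c+d)] = (2235/2716) / (810/2568) = 0.82290/0.31542 = 2.60890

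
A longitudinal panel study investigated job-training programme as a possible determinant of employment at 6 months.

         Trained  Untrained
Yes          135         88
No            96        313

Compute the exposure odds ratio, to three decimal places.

Reading the table with exposure as columns: a = 135 (Trained, case), b = 96 (Trained, non-case), c = 88 (Untrained, case), d = 313.
OR = (a·d)/(b·c) = (135 × 313) / (96 × 88) = 42255 / 8448 = 5.00178
The odds of employment at 6 months are about 5.00 times as high in the trained group.

5.002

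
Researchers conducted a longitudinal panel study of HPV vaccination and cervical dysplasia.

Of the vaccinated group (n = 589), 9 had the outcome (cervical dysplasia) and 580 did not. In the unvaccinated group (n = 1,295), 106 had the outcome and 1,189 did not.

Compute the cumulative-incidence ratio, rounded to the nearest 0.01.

From the description: a = 9, b = 580, c = 106, d = 1189.
Risk in exposed = 9/589 = 0.01528; risk in unexposed = 106/1295 = 0.08185.
RR = 0.01528 / 0.08185 = 0.18668
The risk is 81% lower among the exposed than among the unexposed.

0.19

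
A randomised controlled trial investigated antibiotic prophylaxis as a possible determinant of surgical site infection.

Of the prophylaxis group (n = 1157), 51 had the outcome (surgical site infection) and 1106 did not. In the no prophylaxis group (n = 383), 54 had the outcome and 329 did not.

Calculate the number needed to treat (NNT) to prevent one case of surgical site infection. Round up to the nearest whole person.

11

Risk in treated group = 51/1157 = 0.04408; risk in control = 54/383 = 0.14099.
Absolute risk reduction = 0.14099 − 0.04408 = 0.09691
NNT = 1 / ARR = 1 / 0.09691 = 10.319 → round up → 11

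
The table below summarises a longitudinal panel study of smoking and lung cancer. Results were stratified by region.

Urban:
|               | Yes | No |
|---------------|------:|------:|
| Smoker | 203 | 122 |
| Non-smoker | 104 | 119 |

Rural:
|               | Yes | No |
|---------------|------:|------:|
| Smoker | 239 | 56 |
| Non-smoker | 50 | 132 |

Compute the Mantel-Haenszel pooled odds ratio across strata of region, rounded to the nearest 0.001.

3.798

OR_MH = Σ(aᵢdᵢ/nᵢ) / Σ(bᵢcᵢ/nᵢ), where nᵢ is the stratum total.
Stratum 1 (Urban): n = 548; a·d/n = 203·119/548 = 44.0821; b·c/n = 122·104/548 = 23.1533
Stratum 2 (Rural): n = 477; a·d/n = 239·132/477 = 66.1384; b·c/n = 56·50/477 = 5.8700
OR_MH = (44.0821 + 66.1384) / (23.1533 + 5.8700) = 110.2205 / 29.0233 = 3.79765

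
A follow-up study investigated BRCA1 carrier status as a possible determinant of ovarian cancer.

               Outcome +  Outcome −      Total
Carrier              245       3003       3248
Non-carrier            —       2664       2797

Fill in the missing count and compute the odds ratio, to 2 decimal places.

The missing cell is in the unexposed row: 2797 − 2664 = 133.
So a = 245, b = 3003, c = 133, d = 2664.
OR = (a·d)/(b·c) = (245 × 2664) / (3003 × 133) = 652680 / 399399 = 1.63416

1.63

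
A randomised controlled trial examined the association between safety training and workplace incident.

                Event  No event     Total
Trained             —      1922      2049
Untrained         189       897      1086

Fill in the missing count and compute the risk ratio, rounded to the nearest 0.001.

The missing cell is in the exposed row: 2049 − 1922 = 127.
So a = 127, b = 1922, c = 189, d = 897.
RR = [a/(a+b)] / [c/(c+d)] = (127/2049) / (189/1086) = 0.06198/0.17403 = 0.35615

0.356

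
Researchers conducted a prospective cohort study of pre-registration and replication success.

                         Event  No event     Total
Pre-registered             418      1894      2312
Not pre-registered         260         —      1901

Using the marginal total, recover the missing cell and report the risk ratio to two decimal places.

The missing cell is in the unexposed row: 1901 − 260 = 1641.
So a = 418, b = 1894, c = 260, d = 1641.
RR = [a/(a+b)] / [c/(c+d)] = (418/2312) / (260/1901) = 0.18080/0.13677 = 1.32190

1.32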